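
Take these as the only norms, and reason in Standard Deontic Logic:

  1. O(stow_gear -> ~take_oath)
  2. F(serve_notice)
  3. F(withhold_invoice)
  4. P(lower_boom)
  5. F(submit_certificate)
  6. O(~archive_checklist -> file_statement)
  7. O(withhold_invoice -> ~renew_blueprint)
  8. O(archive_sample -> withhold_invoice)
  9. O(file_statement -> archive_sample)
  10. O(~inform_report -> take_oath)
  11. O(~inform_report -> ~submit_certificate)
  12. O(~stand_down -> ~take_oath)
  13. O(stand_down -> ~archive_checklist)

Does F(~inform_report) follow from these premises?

Premise 3 is F(withhold_invoice), i.e. O(~withhold_invoice).
The contrapositive of premise 8 (O(archive_sample -> withhold_invoice)) is O(~withhold_invoice -> ~archive_sample), and O(~withhold_invoice) is already established, so O(~archive_sample).
Premise 9, O(file_statement -> archive_sample), contraposes to O(~archive_sample -> ~file_statement); with O(~archive_sample) we get O(~file_statement).
Premise 6, O(~archive_checklist -> file_statement), contraposes to O(~file_statement -> archive_checklist); with O(~file_statement) we get O(archive_checklist).
Premise 13 is O(stand_down -> ~archive_checklist); contrapositively O(archive_checklist -> ~stand_down). Since O(archive_checklist) holds, K gives O(~stand_down).
With premise 12, O(~stand_down -> ~take_oath), the K-axiom yields O(~take_oath).
Premise 10 is O(~inform_report -> take_oath); contrapositively O(~take_oath -> inform_report). Since O(~take_oath) holds, K gives O(inform_report).
Premises 1, 2, 4, 5, 7, 11 do not contribute to this derivation.
So O(inform_report) holds, i.e. F(~inform_report). The claim follows.

Yes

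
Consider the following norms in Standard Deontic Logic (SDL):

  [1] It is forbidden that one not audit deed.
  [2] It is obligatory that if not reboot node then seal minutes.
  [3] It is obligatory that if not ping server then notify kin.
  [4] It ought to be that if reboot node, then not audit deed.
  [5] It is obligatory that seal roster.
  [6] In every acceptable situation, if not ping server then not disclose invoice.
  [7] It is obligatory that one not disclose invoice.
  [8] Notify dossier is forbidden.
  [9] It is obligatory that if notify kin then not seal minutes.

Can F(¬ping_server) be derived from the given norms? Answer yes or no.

F(¬audit_deed) at premise 1 means O(audit_deed).
The contrapositive of premise 4 (O(reboot_node → ¬audit_deed)) is O(audit_deed → ¬reboot_node), and O(audit_deed) is already established, so O(¬reboot_node).
Applying K to premise 2 (O(¬reboot_node → seal_minutes)) and O(¬reboot_node) yields O(seal_minutes).
The contrapositive of premise 9 (O(notify_kin → ¬seal_minutes)) is O(seal_minutes → ¬notify_kin), and O(seal_minutes) is already established, so O(¬notify_kin).
The contrapositive of premise 3 (O(¬ping_server → notify_kin)) is O(¬notify_kin → ping_server), and O(¬notify_kin) is already established, so O(ping_server).
Premises 5, 6, 7, 8 do not contribute to this derivation.
So O(ping_server) holds, i.e. F(¬ping_server). The claim follows.

Yes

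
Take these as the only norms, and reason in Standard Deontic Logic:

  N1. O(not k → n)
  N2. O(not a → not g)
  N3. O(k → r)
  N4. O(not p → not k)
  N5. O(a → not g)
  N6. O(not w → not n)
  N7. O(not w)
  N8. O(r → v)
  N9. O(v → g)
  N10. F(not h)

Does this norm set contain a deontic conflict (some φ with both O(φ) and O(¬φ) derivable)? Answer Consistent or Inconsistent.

Premises 5 and 2 are O(a → not g) and O(not a → not g); every ideal world satisfies a or not a, so in either case not g holds — hence O(not g).
The contrapositive of premise 9 (O(v → g)) is O(not g → not v), and O(not g) is already established, so O(not v).
Premise 8, O(r → v), contraposes to O(not v → not r); with O(not v) we get O(not r).
The contrapositive of premise 3 (O(k → r)) is O(not r → not k), and O(not r) is already established, so O(not k).
From O(not k) and premise 1, O(not k → n), we obtain O(n).
Premise 6 is O(not w → not n); contrapositively O(n → w). Since O(n) holds, K gives O(w).
But premise 7 directly asserts O(not w).
We now have both O(w) and O(not w) — w is simultaneously obligatory and forbidden, violating the D-axiom.

Inconsistent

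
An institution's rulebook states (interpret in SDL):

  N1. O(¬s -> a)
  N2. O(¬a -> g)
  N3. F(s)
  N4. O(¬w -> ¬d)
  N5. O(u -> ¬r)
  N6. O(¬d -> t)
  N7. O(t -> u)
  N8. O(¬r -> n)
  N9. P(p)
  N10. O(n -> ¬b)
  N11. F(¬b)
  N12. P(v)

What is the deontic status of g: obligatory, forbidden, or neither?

Premise 2 is O(¬a -> g), but O(¬a) is not derivable from the premises, so it does not yield O(g).
No premise or chain of K-axiom applications forces O(g), and none forces O(¬g). So g is neither obligatory nor forbidden under these norms.

Neither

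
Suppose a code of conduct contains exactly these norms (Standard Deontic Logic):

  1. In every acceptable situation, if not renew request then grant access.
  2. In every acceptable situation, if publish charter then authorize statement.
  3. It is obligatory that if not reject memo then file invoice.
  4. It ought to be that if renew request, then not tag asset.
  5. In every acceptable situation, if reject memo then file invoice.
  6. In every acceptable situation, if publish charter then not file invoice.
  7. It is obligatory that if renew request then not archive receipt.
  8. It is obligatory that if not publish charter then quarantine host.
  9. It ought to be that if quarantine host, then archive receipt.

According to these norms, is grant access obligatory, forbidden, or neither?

Premises 5 and 3 are O(reject_memo → file_invoice) and O(¬reject_memo → file_invoice); every ideal world satisfies reject_memo or ¬reject_memo, so in either case file_invoice holds — hence O(file_invoice).
Premise 6, O(publish_charter → ¬file_invoice), contraposes to O(file_invoice → ¬publish_charter); with O(file_invoice) we get O(¬publish_charter).
With premise 8, O(¬publish_charter → quarantine_host), the K-axiom yields O(quarantine_host).
Premise 9 is O(quarantine_host → archive_receipt); since O(quarantine_host), deontic closure gives O(archive_receipt).
The contrapositive of premise 7 (O(renew_request → ¬archive_receipt)) is O(archive_receipt → ¬renew_request), and O(archive_receipt) is already established, so O(¬renew_request).
Premise 1 is O(¬renew_request → grant_access); since O(¬renew_request), deontic closure gives O(grant_access).
Premises 2, 4 do not contribute to this derivation.
Hence grant_access is obligatory.

Obligatory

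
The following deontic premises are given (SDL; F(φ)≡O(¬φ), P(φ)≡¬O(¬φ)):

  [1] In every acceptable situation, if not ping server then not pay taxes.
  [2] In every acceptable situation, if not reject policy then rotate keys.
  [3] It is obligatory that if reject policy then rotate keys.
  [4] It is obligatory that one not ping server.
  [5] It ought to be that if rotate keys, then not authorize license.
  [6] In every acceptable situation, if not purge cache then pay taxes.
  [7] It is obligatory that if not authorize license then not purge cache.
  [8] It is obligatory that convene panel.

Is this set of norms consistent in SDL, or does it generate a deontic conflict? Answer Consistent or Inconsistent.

Inconsistent

Premises 3 and 2 are O(reject_policy → rotate_keys) and O(¬reject_policy → rotate_keys); every ideal world satisfies reject_policy or ¬reject_policy, so in either case rotate_keys holds — hence O(rotate_keys).
Applying K to premise 5 (O(rotate_keys → ¬authorize_license)) and O(rotate_keys) yields O(¬authorize_license).
Applying K to premise 7 (O(¬authorize_license → ¬purge_cache)) and O(¬authorize_license) yields O(¬purge_cache).
From O(¬purge_cache) and premise 6, O(¬purge_cache → pay_taxes), we obtain O(pay_taxes).
The contrapositive of premise 1 (O(¬ping_server → ¬pay_taxes)) is O(pay_taxes → ping_server), and O(pay_taxes) is already established, so O(ping_server).
However, premise 4 gives O(¬ping_server).
We now have both O(ping_server) and O(¬ping_server) — ping_server is simultaneously obligatory and forbidden, violating the D-axiom.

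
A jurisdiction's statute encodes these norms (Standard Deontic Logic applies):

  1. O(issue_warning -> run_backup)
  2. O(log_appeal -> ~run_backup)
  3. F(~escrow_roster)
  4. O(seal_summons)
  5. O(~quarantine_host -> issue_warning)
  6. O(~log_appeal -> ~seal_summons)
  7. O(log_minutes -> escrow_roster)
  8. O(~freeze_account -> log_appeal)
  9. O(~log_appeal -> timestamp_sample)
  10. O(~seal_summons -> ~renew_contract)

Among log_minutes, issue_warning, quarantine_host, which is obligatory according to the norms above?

Premise 4 states O(seal_summons) outright.
Premise 6, O(~log_appeal -> ~seal_summons), contraposes to O(seal_summons -> log_appeal); with O(seal_summons) we get O(log_appeal).
Premise 2 is O(log_appeal -> ~run_backup); since O(log_appeal), deontic closure gives O(~run_backup).
The contrapositive of premise 1 (O(issue_warning -> run_backup)) is O(~run_backup -> ~issue_warning), and O(~run_backup) is already established, so O(~issue_warning).
Premise 5, O(~quarantine_host -> issue_warning), contraposes to O(~issue_warning -> quarantine_host); with O(~issue_warning) we get O(quarantine_host).
So O(quarantine_host) holds — quarantine_host is obligatory. None of the other listed options is made obligatory by any chain of premises.

quarantine_host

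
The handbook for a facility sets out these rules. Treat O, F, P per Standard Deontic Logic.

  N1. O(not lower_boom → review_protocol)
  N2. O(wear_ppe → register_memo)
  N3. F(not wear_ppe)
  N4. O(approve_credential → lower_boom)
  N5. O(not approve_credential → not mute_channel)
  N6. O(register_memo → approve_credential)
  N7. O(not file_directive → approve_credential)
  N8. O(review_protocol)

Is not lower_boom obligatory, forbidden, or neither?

Forbidden

Premise 3, F(not wear_ppe), is equivalent to O(wear_ppe).
Applying K to premise 2 (O(wear_ppe → register_memo)) and O(wear_ppe) yields O(register_memo).
Applying K to premise 6 (O(register_memo → approve_credential)) and O(register_memo) yields O(approve_credential).
Premise 4 is O(approve_credential → lower_boom); since O(approve_credential), deontic closure gives O(lower_boom).
Premises 1, 5, 7, 8 do not contribute to this derivation.
Thus O(lower_boom), which is F(not lower_boom): not lower_boom is forbidden.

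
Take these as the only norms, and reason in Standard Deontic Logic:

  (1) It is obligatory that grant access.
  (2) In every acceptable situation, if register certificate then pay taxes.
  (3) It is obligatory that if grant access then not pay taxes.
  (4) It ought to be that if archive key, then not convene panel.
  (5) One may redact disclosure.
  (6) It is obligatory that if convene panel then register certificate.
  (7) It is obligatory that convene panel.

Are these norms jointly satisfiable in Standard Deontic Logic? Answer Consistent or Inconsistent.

Inconsistent

From premise 1 we have O(grant_access).
From O(grant_access) and premise 3, O(grant_access → ¬pay_taxes), we obtain O(¬pay_taxes).
Premise 2, O(register_certificate → pay_taxes), contraposes to O(¬pay_taxes → ¬register_certificate); with O(¬pay_taxes) we get O(¬register_certificate).
Premise 6 is O(convene_panel → register_certificate); contrapositively O(¬register_certificate → ¬convene_panel). Since O(¬register_certificate) holds, K gives O(¬convene_panel).
However, premise 7 gives O(convene_panel).
We now have both O(¬convene_panel) and O(convene_panel) — convene_panel is simultaneously obligatory and forbidden, violating the D-axiom.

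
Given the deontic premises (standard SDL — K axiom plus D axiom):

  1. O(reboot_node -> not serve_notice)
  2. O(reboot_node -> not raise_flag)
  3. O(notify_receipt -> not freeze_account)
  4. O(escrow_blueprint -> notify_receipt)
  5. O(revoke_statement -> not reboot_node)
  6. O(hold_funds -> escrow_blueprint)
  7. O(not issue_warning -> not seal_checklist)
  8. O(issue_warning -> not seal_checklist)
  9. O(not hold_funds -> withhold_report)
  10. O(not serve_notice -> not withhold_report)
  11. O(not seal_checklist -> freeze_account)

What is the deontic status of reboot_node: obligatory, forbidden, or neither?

Premises 7 and 8 cover both cases: O(not issue_warning -> not seal_checklist) and O(issue_warning -> not seal_checklist). Since not issue_warning ∨ issue_warning is a tautology, O(not seal_checklist) follows.
Applying K to premise 11 (O(not seal_checklist -> freeze_account)) and O(not seal_checklist) yields O(freeze_account).
Premise 3, O(notify_receipt -> not freeze_account), contraposes to O(freeze_account -> not notify_receipt); with O(freeze_account) we get O(not notify_receipt).
Premise 4 is O(escrow_blueprint -> notify_receipt); contrapositively O(not notify_receipt -> not escrow_blueprint). Since O(not notify_receipt) holds, K gives O(not escrow_blueprint).
Premise 6 is O(hold_funds -> escrow_blueprint); contrapositively O(not escrow_blueprint -> not hold_funds). Since O(not escrow_blueprint) holds, K gives O(not hold_funds).
With premise 9, O(not hold_funds -> withhold_report), the K-axiom yields O(withhold_report).
The contrapositive of premise 10 (O(not serve_notice -> not withhold_report)) is O(withhold_report -> serve_notice), and O(withhold_report) is already established, so O(serve_notice).
Premise 1, O(reboot_node -> not serve_notice), contraposes to O(serve_notice -> not reboot_node); with O(serve_notice) we get O(not reboot_node).
Premises 2, 5 do not contribute to this derivation.
Thus O(not reboot_node), which is F(reboot_node): reboot_node is forbidden.

Forbidden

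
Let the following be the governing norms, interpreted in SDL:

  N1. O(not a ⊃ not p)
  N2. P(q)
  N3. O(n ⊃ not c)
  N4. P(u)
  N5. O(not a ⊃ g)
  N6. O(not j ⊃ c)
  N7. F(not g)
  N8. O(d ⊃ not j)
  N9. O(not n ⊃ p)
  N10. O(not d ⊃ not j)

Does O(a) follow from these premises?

Premises 8 and 10 are O(d ⊃ not j) and O(not d ⊃ not j); every ideal world satisfies d or not d, so in either case not j holds — hence O(not j).
Premise 6 is O(not j ⊃ c); since O(not j), deontic closure gives O(c).
The contrapositive of premise 3 (O(n ⊃ not c)) is O(c ⊃ not n), and O(c) is already established, so O(not n).
From O(not n) and premise 9, O(not n ⊃ p), we obtain O(p).
The contrapositive of premise 1 (O(not a ⊃ not p)) is O(p ⊃ a), and O(p) is already established, so O(a).
Premises 2, 4, 5, 7 do not contribute to this derivation.
So O(a) follows.

Yes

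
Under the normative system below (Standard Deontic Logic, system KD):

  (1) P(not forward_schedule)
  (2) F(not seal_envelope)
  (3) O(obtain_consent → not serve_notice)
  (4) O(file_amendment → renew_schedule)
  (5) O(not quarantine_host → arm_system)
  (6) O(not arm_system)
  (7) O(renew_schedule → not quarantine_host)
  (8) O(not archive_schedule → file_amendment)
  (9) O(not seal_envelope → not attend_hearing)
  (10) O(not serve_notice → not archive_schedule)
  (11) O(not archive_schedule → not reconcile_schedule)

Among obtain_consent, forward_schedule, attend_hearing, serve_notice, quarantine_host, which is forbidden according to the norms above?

obtain_consent

Premise 6 states O(not arm_system) outright.
The contrapositive of premise 5 (O(not quarantine_host → arm_system)) is O(not arm_system → quarantine_host), and O(not arm_system) is already established, so O(quarantine_host).
Premise 7 is O(renew_schedule → not quarantine_host); contrapositively O(quarantine_host → not renew_schedule). Since O(quarantine_host) holds, K gives O(not renew_schedule).
Premise 4, O(file_amendment → renew_schedule), contraposes to O(not renew_schedule → not file_amendment); with O(not renew_schedule) we get O(not file_amendment).
Premise 8 is O(not archive_schedule → file_amendment); contrapositively O(not file_amendment → archive_schedule). Since O(not file_amendment) holds, K gives O(archive_schedule).
Premise 10, O(not serve_notice → not archive_schedule), contraposes to O(archive_schedule → serve_notice); with O(archive_schedule) we get O(serve_notice).
Premise 3, O(obtain_consent → not serve_notice), contraposes to O(serve_notice → not obtain_consent); with O(serve_notice) we get O(not obtain_consent).
So O(not obtain_consent) holds, i.e. obtain_consent is forbidden. None of the other listed options is forbidden under the premises.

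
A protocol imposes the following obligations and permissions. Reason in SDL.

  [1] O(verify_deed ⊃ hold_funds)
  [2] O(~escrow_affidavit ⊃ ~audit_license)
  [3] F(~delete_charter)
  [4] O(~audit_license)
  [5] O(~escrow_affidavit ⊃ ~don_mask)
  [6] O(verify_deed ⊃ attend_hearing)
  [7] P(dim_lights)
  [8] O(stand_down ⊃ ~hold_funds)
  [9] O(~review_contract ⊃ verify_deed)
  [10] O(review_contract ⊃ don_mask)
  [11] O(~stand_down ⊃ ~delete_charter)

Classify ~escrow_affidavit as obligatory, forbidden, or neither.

Forbidden

Premise 3 is F(~delete_charter), i.e. O(delete_charter).
Premise 11, O(~stand_down ⊃ ~delete_charter), contraposes to O(delete_charter ⊃ stand_down); with O(delete_charter) we get O(stand_down).
Premise 8 is O(stand_down ⊃ ~hold_funds); since O(stand_down), deontic closure gives O(~hold_funds).
Premise 1, O(verify_deed ⊃ hold_funds), contraposes to O(~hold_funds ⊃ ~verify_deed); with O(~hold_funds) we get O(~verify_deed).
Premise 9 is O(~review_contract ⊃ verify_deed); contrapositively O(~verify_deed ⊃ review_contract). Since O(~verify_deed) holds, K gives O(review_contract).
Applying K to premise 10 (O(review_contract ⊃ don_mask)) and O(review_contract) yields O(don_mask).
Premise 5, O(~escrow_affidavit ⊃ ~don_mask), contraposes to O(don_mask ⊃ escrow_affidavit); with O(don_mask) we get O(escrow_affidavit).
Premises 2, 4, 6, 7 do not contribute to this derivation.
Thus O(escrow_affidavit), which is F(~escrow_affidavit): ~escrow_affidavit is forbidden.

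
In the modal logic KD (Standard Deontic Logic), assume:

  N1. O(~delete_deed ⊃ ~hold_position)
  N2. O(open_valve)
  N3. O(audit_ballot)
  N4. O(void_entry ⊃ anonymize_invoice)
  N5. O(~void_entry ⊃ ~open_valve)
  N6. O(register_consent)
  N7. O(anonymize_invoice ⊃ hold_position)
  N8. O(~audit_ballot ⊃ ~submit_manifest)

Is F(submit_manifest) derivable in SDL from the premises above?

No

Premise 8 is O(~audit_ballot ⊃ ~submit_manifest), but O(~audit_ballot) is not derivable from the premises, so it does not yield O(~submit_manifest).
No other premise forces O(~submit_manifest). An ideal world satisfying every premise can still have submit_manifest true, so F(submit_manifest) is not derivable.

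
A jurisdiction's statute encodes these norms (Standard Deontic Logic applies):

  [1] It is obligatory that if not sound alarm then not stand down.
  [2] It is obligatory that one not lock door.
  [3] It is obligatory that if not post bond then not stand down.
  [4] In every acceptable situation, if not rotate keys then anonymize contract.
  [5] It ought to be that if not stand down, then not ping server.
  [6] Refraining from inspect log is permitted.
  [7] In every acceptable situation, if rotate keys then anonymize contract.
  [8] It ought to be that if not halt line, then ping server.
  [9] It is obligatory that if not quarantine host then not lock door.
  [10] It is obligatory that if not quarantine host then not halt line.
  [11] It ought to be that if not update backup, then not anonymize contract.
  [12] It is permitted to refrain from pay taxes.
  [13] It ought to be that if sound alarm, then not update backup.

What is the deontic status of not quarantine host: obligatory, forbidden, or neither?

Forbidden

Premises 4 and 7 cover both cases: O(¬rotate_keys → anonymize_contract) and O(rotate_keys → anonymize_contract). Since ¬rotate_keys ∨ rotate_keys is a tautology, O(anonymize_contract) follows.
Premise 11, O(¬update_backup → ¬anonymize_contract), contraposes to O(anonymize_contract → update_backup); with O(anonymize_contract) we get O(update_backup).
Premise 13, O(sound_alarm → ¬update_backup), contraposes to O(update_backup → ¬sound_alarm); with O(update_backup) we get O(¬sound_alarm).
From O(¬sound_alarm) and premise 1, O(¬sound_alarm → ¬stand_down), we obtain O(¬stand_down).
Premise 5 is O(¬stand_down → ¬ping_server); since O(¬stand_down), deontic closure gives O(¬ping_server).
The contrapositive of premise 8 (O(¬halt_line → ping_server)) is O(¬ping_server → halt_line), and O(¬ping_server) is already established, so O(halt_line).
The contrapositive of premise 10 (O(¬quarantine_host → ¬halt_line)) is O(halt_line → quarantine_host), and O(halt_line) is already established, so O(quarantine_host).
Premises 2, 3, 6, 9, 12 do not contribute to this derivation.
Thus O(quarantine_host), which is F(¬quarantine_host): ¬quarantine_host is forbidden.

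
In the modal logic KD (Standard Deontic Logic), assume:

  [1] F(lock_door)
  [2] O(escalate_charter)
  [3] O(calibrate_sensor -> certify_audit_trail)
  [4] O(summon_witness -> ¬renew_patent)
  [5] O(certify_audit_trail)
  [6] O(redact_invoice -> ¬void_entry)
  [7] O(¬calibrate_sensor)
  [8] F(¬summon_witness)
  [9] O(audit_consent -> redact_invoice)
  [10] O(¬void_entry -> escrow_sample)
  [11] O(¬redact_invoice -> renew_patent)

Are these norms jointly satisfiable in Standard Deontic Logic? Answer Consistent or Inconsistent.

Consistent

Premise 3 is O(calibrate_sensor -> certify_audit_trail); even if O(certify_audit_trail) held, inferring O(calibrate_sensor) would be affirming the consequent — invalid.
So O(calibrate_sensor) is not derivable, and the apparent clash with O(¬calibrate_sensor) does not arise.
A world satisfying every obligation exists (e.g. audit_consent=false, calibrate_sensor=false, certify_audit_trail=true, escalate_charter=true, escrow_sample=true, lock_door=false, redact_invoice=true, renew_patent=false, summon_witness=true, void_entry=false); no atom is both obligatory and forbidden, so the set is consistent.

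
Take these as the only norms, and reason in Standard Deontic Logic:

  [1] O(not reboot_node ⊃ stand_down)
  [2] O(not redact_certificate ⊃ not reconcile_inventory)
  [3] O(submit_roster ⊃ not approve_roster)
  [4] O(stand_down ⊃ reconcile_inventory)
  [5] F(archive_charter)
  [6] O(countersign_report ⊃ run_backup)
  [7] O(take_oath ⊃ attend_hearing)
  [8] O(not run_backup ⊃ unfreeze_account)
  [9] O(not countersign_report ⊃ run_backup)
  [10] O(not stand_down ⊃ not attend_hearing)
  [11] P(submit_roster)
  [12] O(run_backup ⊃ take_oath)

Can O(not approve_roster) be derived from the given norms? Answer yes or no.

Premise 3 is O(submit_roster ⊃ not approve_roster), but O(submit_roster) is not derivable from the premises (the permission P(submit_roster) asserts only not O(not submit_roster), not O(submit_roster)), so it does not yield O(not approve_roster).
No other premise forces O(not approve_roster). An ideal world satisfying every premise can still have not approve_roster false, so O(not approve_roster) is not derivable.

No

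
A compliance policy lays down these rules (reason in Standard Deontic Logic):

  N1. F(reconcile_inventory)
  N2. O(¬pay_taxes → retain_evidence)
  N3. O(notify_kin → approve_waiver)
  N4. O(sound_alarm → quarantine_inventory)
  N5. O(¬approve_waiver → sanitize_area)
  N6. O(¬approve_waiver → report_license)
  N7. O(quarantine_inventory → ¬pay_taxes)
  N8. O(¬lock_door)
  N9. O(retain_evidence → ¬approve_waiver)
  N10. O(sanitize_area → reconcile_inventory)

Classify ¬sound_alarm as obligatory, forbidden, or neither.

Obligatory

Premise 1 is F(reconcile_inventory), i.e. O(¬reconcile_inventory).
The contrapositive of premise 10 (O(sanitize_area → reconcile_inventory)) is O(¬reconcile_inventory → ¬sanitize_area), and O(¬reconcile_inventory) is already established, so O(¬sanitize_area).
The contrapositive of premise 5 (O(¬approve_waiver → sanitize_area)) is O(¬sanitize_area → approve_waiver), and O(¬sanitize_area) is already established, so O(approve_waiver).
Premise 9 is O(retain_evidence → ¬approve_waiver); contrapositively O(approve_waiver → ¬retain_evidence). Since O(approve_waiver) holds, K gives O(¬retain_evidence).
Premise 2, O(¬pay_taxes → retain_evidence), contraposes to O(¬retain_evidence → pay_taxes); with O(¬retain_evidence) we get O(pay_taxes).
Premise 7 is O(quarantine_inventory → ¬pay_taxes); contrapositively O(pay_taxes → ¬quarantine_inventory). Since O(pay_taxes) holds, K gives O(¬quarantine_inventory).
Premise 4, O(sound_alarm → quarantine_inventory), contraposes to O(¬quarantine_inventory → ¬sound_alarm); with O(¬quarantine_inventory) we get O(¬sound_alarm).
Premises 3, 6, 8 do not contribute to this derivation.
Hence ¬sound_alarm is obligatory.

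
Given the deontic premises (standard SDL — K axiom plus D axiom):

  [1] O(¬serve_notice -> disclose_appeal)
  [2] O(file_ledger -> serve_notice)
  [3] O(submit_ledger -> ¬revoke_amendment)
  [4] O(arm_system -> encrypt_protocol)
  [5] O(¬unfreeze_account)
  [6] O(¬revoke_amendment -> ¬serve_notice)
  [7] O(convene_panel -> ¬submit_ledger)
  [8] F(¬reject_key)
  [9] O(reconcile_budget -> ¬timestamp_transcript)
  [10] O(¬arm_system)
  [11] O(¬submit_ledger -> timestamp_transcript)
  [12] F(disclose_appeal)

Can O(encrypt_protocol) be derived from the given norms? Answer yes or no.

Premise 4 is O(arm_system -> encrypt_protocol), but O(arm_system) is not derivable from the premises, so it does not yield O(encrypt_protocol).
No other premise forces O(encrypt_protocol). An ideal world satisfying every premise can still have encrypt_protocol false, so O(encrypt_protocol) is not derivable.

No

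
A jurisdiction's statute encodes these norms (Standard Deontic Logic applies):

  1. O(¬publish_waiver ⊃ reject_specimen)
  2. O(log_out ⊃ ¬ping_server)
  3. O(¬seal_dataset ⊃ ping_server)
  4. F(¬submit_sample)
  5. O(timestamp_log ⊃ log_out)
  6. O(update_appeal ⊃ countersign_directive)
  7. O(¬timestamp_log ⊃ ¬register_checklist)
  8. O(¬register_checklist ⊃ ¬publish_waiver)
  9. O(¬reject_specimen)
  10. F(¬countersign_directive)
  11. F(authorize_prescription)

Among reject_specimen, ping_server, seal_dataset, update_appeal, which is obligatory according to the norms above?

Premise 9 gives O(¬reject_specimen).
The contrapositive of premise 1 (O(¬publish_waiver ⊃ reject_specimen)) is O(¬reject_specimen ⊃ publish_waiver), and O(¬reject_specimen) is already established, so O(publish_waiver).
The contrapositive of premise 8 (O(¬register_checklist ⊃ ¬publish_waiver)) is O(publish_waiver ⊃ register_checklist), and O(publish_waiver) is already established, so O(register_checklist).
The contrapositive of premise 7 (O(¬timestamp_log ⊃ ¬register_checklist)) is O(register_checklist ⊃ timestamp_log), and O(register_checklist) is already established, so O(timestamp_log).
With premise 5, O(timestamp_log ⊃ log_out), the K-axiom yields O(log_out).
From O(log_out) and premise 2, O(log_out ⊃ ¬ping_server), we obtain O(¬ping_server).
Premise 3 is O(¬seal_dataset ⊃ ping_server); contrapositively O(¬ping_server ⊃ seal_dataset). Since O(¬ping_server) holds, K gives O(seal_dataset).
So O(seal_dataset) holds — seal_dataset is obligatory. None of the other listed options is made obligatory by any chain of premises.

seal_dataset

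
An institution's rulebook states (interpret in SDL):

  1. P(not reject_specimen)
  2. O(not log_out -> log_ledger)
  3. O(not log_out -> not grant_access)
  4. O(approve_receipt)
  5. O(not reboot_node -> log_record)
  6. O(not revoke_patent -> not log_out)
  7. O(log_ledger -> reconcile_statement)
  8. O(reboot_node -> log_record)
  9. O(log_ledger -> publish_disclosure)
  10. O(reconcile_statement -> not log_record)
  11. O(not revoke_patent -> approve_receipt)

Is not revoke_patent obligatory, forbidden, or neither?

Forbidden

Premises 8 and 5 are O(reboot_node -> log_record) and O(not reboot_node -> log_record); every ideal world satisfies reboot_node or not reboot_node, so in either case log_record holds — hence O(log_record).
Premise 10 is O(reconcile_statement -> not log_record); contrapositively O(log_record -> not reconcile_statement). Since O(log_record) holds, K gives O(not reconcile_statement).
The contrapositive of premise 7 (O(log_ledger -> reconcile_statement)) is O(not reconcile_statement -> not log_ledger), and O(not reconcile_statement) is already established, so O(not log_ledger).
Premise 2, O(not log_out -> log_ledger), contraposes to O(not log_ledger -> log_out); with O(not log_ledger) we get O(log_out).
Premise 6 is O(not revoke_patent -> not log_out); contrapositively O(log_out -> revoke_patent). Since O(log_out) holds, K gives O(revoke_patent).
Premises 1, 3, 4, 9, 11 do not contribute to this derivation.
Thus O(revoke_patent), which is F(not revoke_patent): not revoke_patent is forbidden.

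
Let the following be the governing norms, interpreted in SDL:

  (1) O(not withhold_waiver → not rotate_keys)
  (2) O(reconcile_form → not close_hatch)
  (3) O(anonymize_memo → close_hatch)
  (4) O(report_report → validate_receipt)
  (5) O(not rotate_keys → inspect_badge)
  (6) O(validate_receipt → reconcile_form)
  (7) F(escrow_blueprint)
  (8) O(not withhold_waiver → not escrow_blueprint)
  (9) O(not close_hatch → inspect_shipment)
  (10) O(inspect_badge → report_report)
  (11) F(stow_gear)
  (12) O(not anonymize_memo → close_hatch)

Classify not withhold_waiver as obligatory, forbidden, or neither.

Forbidden

Premises 12 and 3 are O(not anonymize_memo → close_hatch) and O(anonymize_memo → close_hatch); every ideal world satisfies not anonymize_memo or anonymize_memo, so in either case close_hatch holds — hence O(close_hatch).
Premise 2, O(reconcile_form → not close_hatch), contraposes to O(close_hatch → not reconcile_form); with O(close_hatch) we get O(not reconcile_form).
Premise 6 is O(validate_receipt → reconcile_form); contrapositively O(not reconcile_form → not validate_receipt). Since O(not reconcile_form) holds, K gives O(not validate_receipt).
Premise 4 is O(report_report → validate_receipt); contrapositively O(not validate_receipt → not report_report). Since O(not validate_receipt) holds, K gives O(not report_report).
The contrapositive of premise 10 (O(inspect_badge → report_report)) is O(not report_report → not inspect_badge), and O(not report_report) is already established, so O(not inspect_badge).
The contrapositive of premise 5 (O(not rotate_keys → inspect_badge)) is O(not inspect_badge → rotate_keys), and O(not inspect_badge) is already established, so O(rotate_keys).
The contrapositive of premise 1 (O(not withhold_waiver → not rotate_keys)) is O(rotate_keys → withhold_waiver), and O(rotate_keys) is already established, so O(withhold_waiver).
Premises 7, 8, 9, 11 do not contribute to this derivation.
Thus O(withhold_waiver), which is F(not withhold_waiver): not withhold_waiver is forbidden.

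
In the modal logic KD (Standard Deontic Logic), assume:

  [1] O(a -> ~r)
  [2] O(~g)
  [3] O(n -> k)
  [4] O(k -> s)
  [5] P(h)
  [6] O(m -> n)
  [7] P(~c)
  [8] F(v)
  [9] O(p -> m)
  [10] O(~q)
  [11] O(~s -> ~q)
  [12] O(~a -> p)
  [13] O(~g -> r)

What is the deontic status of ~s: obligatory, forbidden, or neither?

Forbidden

Premise 2 states O(~g) outright.
Premise 13 is O(~g -> r); since O(~g), deontic closure gives O(r).
Premise 1, O(a -> ~r), contraposes to O(r -> ~a); with O(r) we get O(~a).
Premise 12 is O(~a -> p); since O(~a), deontic closure gives O(p).
Premise 9 is O(p -> m); since O(p), deontic closure gives O(m).
From O(m) and premise 6, O(m -> n), we obtain O(n).
Premise 3 is O(n -> k); since O(n), deontic closure gives O(k).
From O(k) and premise 4, O(k -> s), we obtain O(s).
Premises 5, 7, 8, 10, 11 do not contribute to this derivation.
Thus O(s), which is F(~s): ~s is forbidden.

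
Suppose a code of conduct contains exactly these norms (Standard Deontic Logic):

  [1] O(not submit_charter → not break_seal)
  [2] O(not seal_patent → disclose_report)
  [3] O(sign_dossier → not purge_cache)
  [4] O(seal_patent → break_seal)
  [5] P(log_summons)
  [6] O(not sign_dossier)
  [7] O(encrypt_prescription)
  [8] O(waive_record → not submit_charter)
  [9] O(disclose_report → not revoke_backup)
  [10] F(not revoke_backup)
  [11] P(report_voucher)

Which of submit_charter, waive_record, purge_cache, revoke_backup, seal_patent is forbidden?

Premise 10 is F(not revoke_backup), i.e. O(revoke_backup).
Premise 9, O(disclose_report → not revoke_backup), contraposes to O(revoke_backup → not disclose_report); with O(revoke_backup) we get O(not disclose_report).
The contrapositive of premise 2 (O(not seal_patent → disclose_report)) is O(not disclose_report → seal_patent), and O(not disclose_report) is already established, so O(seal_patent).
Premise 4 is O(seal_patent → break_seal); since O(seal_patent), deontic closure gives O(break_seal).
Premise 1, O(not submit_charter → not break_seal), contraposes to O(break_seal → submit_charter); with O(break_seal) we get O(submit_charter).
Premise 8, O(waive_record → not submit_charter), contraposes to O(submit_charter → not waive_record); with O(submit_charter) we get O(not waive_record).
So O(not waive_record) holds, i.e. waive_record is forbidden. None of the other listed options is forbidden under the premises.

waive_record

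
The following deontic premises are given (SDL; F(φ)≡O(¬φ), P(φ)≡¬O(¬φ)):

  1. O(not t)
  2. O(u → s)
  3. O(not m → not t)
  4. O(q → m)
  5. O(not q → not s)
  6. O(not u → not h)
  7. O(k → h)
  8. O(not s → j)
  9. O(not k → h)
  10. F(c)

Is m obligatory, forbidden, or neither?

Obligatory

By case analysis on not k: premise 9 gives O(not k → h) and premise 7 gives O(k → h), so O(h) either way.
The contrapositive of premise 6 (O(not u → not h)) is O(h → u), and O(h) is already established, so O(u).
From O(u) and premise 2, O(u → s), we obtain O(s).
Premise 5, O(not q → not s), contraposes to O(s → q); with O(s) we get O(q).
With premise 4, O(q → m), the K-axiom yields O(m).
Premises 1, 3, 8, 10 do not contribute to this derivation.
Hence m is obligatory.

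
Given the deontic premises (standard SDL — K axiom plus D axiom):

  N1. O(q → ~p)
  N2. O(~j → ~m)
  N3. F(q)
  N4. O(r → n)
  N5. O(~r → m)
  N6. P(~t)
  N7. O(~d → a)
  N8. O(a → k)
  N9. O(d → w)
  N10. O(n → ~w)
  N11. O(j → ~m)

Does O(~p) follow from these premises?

No

Premise 1 is O(q → ~p), but O(q) is not derivable from the premises, so it does not yield O(~p).
No other premise forces O(~p). An ideal world satisfying every premise can still have ~p false, so O(~p) is not derivable.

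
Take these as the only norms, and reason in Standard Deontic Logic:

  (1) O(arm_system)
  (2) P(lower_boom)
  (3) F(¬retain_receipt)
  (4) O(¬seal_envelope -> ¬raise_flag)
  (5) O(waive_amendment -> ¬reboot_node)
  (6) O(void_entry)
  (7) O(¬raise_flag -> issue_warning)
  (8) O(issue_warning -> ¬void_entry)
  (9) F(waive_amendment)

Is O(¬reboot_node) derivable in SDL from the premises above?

No

Premise 5 is O(waive_amendment -> ¬reboot_node), but O(waive_amendment) is not derivable from the premises, so it does not yield O(¬reboot_node).
No other premise forces O(¬reboot_node). An ideal world satisfying every premise can still have ¬reboot_node false, so O(¬reboot_node) is not derivable.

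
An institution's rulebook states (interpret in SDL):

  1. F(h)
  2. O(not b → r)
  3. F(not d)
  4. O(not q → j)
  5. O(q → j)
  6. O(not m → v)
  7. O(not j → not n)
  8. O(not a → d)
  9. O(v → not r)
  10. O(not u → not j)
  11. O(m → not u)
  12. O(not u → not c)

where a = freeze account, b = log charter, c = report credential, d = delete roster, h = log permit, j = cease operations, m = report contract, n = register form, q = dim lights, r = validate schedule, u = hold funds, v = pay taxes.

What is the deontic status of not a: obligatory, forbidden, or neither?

Neither

Premise 8 is O(not a → d); even if O(d) held, inferring O(not a) would be affirming the consequent — invalid.
No premise or chain of K-axiom applications forces O(not a), and none forces O(a). So not a is neither obligatory nor forbidden under these norms.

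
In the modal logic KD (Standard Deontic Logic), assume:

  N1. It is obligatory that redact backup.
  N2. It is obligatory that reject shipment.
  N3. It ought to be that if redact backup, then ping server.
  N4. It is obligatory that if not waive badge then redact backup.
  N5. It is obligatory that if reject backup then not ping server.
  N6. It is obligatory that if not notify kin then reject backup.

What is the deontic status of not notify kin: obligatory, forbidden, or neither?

From premise 1 we have O(redact_backup).
With premise 3, O(redact_backup → ping_server), the K-axiom yields O(ping_server).
Premise 5 is O(reject_backup → ¬ping_server); contrapositively O(ping_server → ¬reject_backup). Since O(ping_server) holds, K gives O(¬reject_backup).
The contrapositive of premise 6 (O(¬notify_kin → reject_backup)) is O(¬reject_backup → notify_kin), and O(¬reject_backup) is already established, so O(notify_kin).
Premises 2, 4 do not contribute to this derivation.
Thus O(notify_kin), which is F(¬notify_kin): ¬notify_kin is forbidden.

Forbidden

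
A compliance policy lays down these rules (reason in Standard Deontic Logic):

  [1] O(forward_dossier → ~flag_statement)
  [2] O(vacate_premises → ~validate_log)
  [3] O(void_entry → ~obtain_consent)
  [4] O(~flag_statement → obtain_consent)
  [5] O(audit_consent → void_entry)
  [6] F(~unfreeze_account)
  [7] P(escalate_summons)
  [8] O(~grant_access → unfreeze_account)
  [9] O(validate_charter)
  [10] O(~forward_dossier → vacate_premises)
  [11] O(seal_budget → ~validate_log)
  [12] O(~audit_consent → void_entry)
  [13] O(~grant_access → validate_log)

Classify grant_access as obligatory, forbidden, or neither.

Obligatory

Premises 12 and 5 cover both cases: O(~audit_consent → void_entry) and O(audit_consent → void_entry). Since ~audit_consent ∨ audit_consent is a tautology, O(void_entry) follows.
From O(void_entry) and premise 3, O(void_entry → ~obtain_consent), we obtain O(~obtain_consent).
The contrapositive of premise 4 (O(~flag_statement → obtain_consent)) is O(~obtain_consent → flag_statement), and O(~obtain_consent) is already established, so O(flag_statement).
The contrapositive of premise 1 (O(forward_dossier → ~flag_statement)) is O(flag_statement → ~forward_dossier), and O(flag_statement) is already established, so O(~forward_dossier).
Applying K to premise 10 (O(~forward_dossier → vacate_premises)) and O(~forward_dossier) yields O(vacate_premises).
Premise 2 is O(vacate_premises → ~validate_log); since O(vacate_premises), deontic closure gives O(~validate_log).
The contrapositive of premise 13 (O(~grant_access → validate_log)) is O(~validate_log → grant_access), and O(~validate_log) is already established, so O(grant_access).
Premises 6, 7, 8, 9, 11 do not contribute to this derivation.
Hence grant_access is obligatory.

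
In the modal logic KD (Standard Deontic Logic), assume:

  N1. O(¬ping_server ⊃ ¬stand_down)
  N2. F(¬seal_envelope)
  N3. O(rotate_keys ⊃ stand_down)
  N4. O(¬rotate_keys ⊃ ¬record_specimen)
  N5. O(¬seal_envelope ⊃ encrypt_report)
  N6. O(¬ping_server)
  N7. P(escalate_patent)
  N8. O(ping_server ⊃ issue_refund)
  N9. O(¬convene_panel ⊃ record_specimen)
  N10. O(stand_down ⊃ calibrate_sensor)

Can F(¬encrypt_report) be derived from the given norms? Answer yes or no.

Premise 5 is O(¬seal_envelope ⊃ encrypt_report), but O(¬seal_envelope) is not derivable from the premises, so it does not yield O(encrypt_report).
No other premise forces O(encrypt_report). An ideal world satisfying every premise can still have ¬encrypt_report true, so F(¬encrypt_report) is not derivable.

No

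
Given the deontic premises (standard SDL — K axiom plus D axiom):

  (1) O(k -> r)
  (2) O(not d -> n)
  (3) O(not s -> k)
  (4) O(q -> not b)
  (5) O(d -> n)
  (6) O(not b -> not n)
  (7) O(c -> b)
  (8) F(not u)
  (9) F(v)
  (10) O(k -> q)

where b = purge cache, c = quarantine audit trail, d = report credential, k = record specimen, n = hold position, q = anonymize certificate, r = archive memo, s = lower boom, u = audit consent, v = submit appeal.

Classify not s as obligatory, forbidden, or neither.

Forbidden

By case analysis on not d: premise 2 gives O(not d -> n) and premise 5 gives O(d -> n), so O(n) either way.
Premise 6 is O(not b -> not n); contrapositively O(n -> b). Since O(n) holds, K gives O(b).
Premise 4 is O(q -> not b); contrapositively O(b -> not q). Since O(b) holds, K gives O(not q).
Premise 10 is O(k -> q); contrapositively O(not q -> not k). Since O(not q) holds, K gives O(not k).
The contrapositive of premise 3 (O(not s -> k)) is O(not k -> s), and O(not k) is already established, so O(s).
Premises 1, 7, 8, 9 do not contribute to this derivation.
Thus O(s), which is F(not s): not s is forbidden.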